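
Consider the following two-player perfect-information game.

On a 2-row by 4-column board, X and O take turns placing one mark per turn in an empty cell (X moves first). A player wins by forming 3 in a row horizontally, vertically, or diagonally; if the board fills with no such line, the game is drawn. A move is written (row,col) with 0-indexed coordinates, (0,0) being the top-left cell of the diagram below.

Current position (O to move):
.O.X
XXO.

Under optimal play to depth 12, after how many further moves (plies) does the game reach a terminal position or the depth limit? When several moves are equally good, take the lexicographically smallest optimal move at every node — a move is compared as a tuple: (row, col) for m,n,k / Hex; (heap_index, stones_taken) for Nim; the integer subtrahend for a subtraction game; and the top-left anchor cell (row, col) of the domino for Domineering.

[.O.X/XXO.] O move#1: (0,0):+0/OO.X/XXO.*, (0,2):+0/.OOX/XXO., (1,3):+0/.O.X/XXOO
[OO.X/XXO.] X move#2: (0,2):+0/OOXX/XXO.*, (1,3):-1/OO.X/XXOX
[OOXX/XXO.] O move#3: (1,3):+0/OOXX/XXOO*
[OOXX/XXOO] end (terminal +0, X#4); searched .O.X/XXO. to 12

PV length from [.O.X/XXO.]: 3 plies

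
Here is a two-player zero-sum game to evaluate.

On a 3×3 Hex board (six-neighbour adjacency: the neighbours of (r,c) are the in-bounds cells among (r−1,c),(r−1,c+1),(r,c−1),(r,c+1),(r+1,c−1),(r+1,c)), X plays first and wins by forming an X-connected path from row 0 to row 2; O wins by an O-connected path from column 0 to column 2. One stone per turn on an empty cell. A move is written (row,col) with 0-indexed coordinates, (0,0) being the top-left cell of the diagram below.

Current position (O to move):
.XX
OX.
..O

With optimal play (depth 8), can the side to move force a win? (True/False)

[.XX/OX./..O] O move#1: (0,0):-1/OXX/OX./..O*, (1,2):-1/.XX/OXO/..O, (2,0):-1/.XX/OX./O.O, (2,1):-1/.XX/OX./.OO
[OXX/OX./..O] X move#2: (1,2):+1/OXX/OXX/..O*, (2,0):+1/OXX/OX./X.O, (2,1):+1/OXX/OX./.XO
[OXX/OXX/..O] O move#3: (2,0):-1/OXX/OXX/O.O*, (2,1):-1/OXX/OXX/.OO
[OXX/OXX/O.O] X move#4: (2,1):+1/OXX/OXX/OXO*
[OXX/OXX/OXO] end (terminal -1, O#5); searched .XX/OX./..O to 8

O winning at [.XX/OX./..O]: False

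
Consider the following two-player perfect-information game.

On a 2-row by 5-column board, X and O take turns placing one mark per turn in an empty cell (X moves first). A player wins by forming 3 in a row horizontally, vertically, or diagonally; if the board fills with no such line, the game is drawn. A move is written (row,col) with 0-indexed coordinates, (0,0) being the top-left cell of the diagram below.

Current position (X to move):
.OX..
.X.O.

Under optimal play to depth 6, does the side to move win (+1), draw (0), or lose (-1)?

ply 1, X at .OX../.X.O. | (0,0)=+0→XOX../.X.O.*; (0,3)=+0→.OXX./.X.O.; (0,4)=+0→.OX.X/.X.O.; (1,0)=+0→.OX../XX.O.; (1,2)=+0→.OX../.XXO.; (1,4)=+0→.OX../.X.OX
ply 2, O at XOX../.X.O. | (0,3)=+0→XOXO./.X.O.*; (0,4)=+0→XOX.O/.X.O.; (1,0)=+0→XOX../OX.O.; (1,2)=+0→XOX../.XOO.; (1,4)=+0→XOX../.X.OO
ply 3, X at XOXO./.X.O. | (0,4)=+0→XOXOX/.X.O.*; (1,0)=+0→XOXO./XX.O.; (1,2)=+0→XOXO./.XXO.; (1,4)=+0→XOXO./.X.OX
ply 4, O at XOXOX/.X.O. | (1,0)=+0→XOXOX/OX.O.*; (1,2)=+0→XOXOX/.XOO.; (1,4)=+0→XOXOX/.X.OO
ply 5, X at XOXOX/OX.O. | (1,2)=+0→XOXOX/OXXO.*; (1,4)=+0→XOXOX/OX.OX
ply 6, O at XOXOX/OXXO. | (1,4)=+0→XOXOX/OXXOO*
ply 7: XOXOX/OXXOO is terminal +0 (X); from .OX../.X.O. depth 6

value(.OX../.X.O., X) = 0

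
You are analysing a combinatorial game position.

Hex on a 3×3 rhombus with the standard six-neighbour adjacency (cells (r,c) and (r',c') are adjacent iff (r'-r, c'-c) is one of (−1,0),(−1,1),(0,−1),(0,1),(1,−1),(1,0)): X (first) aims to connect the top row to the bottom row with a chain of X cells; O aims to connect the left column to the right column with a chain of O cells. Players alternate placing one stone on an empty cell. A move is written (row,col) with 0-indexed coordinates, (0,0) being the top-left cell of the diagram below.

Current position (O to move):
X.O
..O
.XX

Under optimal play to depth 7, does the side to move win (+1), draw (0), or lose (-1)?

value(X.O/..O/.XX, O) = +1

p1 O@[X.O/..O/.XX]: (0,1)[XOO/..O/.XX]-1 (1,0)[X.O/O.O/.XX]+1* (1,1)[X.O/.OO/.XX]+1 (2,0)[X.O/..O/OXX]-1
p2 X@[X.O/O.O/.XX]: (0,1)[XXO/O.O/.XX]-1* (1,1)[X.O/OXO/.XX]-1 (2,0)[X.O/O.O/XXX]-1
p3 O@[XXO/O.O/.XX]: (1,1)[XXO/OOO/.XX]+1* (2,0)[XXO/O.O/OXX]-1
p4 X@[XXO/OOO/.XX] terminal -1; root [X.O/..O/.XX] d7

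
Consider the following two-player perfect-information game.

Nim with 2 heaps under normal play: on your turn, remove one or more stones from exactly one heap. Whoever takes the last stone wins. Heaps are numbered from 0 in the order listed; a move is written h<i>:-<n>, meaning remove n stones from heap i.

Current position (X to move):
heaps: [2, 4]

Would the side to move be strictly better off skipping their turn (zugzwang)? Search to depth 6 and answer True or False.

zugzwang((2,4), X) = False

ply 1, X at (2,4) | h0:-1=-1→(1,4); h0:-2=-1→(0,4); h1:-1=-1→(2,3); h1:-2=+1→(2,2)*; h1:-3=-1→(2,1); h1:-4=-1→(2,0)
ply 2, O at (2,2) | h0:-1=-1→(1,2)*; h0:-2=-1→(0,2); h1:-1=-1→(2,1); h1:-2=-1→(2,0)
ply 3, X at (1,2) | h0:-1=-1→(0,2); h1:-1=+1→(1,1)*; h1:-2=-1→(1,0)
ply 4, O at (1,1) | h0:-1=-1→(0,1)*; h1:-1=-1→(1,0)
ply 5, X at (0,1) | h1:-1=+1→(0,0)*
ply 6: (0,0) is terminal -1 (O); from (2,4) depth 6
suppose X passes — search the same position with O to move:
pass> ply 1, O at (2,4) | h0:-1=-1→(1,4); h0:-2=-1→(0,4); h1:-1=-1→(2,3); h1:-2=+1→(2,2)*; h1:-3=-1→(2,1); h1:-4=-1→(2,0)
pass> ply 2, X at (2,2) | h0:-1=-1→(1,2)*; h0:-2=-1→(0,2); h1:-1=-1→(2,1); h1:-2=-1→(2,0)
pass> ply 3, O at (1,2) | h0:-1=-1→(0,2); h1:-1=+1→(1,1)*; h1:-2=-1→(1,0)
pass> ply 4, X at (1,1) | h0:-1=-1→(0,1)*; h1:-1=-1→(1,0)
pass> ply 5, O at (0,1) | h1:-1=+1→(0,0)*
pass> ply 6: (0,0) is terminal -1 (X); from (2,4) depth 6
for X: play +1, pass -1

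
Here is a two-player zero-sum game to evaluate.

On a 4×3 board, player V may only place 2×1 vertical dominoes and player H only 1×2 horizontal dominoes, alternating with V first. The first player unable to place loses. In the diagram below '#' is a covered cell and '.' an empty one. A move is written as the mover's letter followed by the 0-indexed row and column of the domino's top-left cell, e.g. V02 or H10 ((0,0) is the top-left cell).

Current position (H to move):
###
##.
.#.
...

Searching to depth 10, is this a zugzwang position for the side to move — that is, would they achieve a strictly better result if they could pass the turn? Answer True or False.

p1 H@[###/##./.#./...]: H30[###/##./.#./##.]-1* H31[###/##./.#./.##]-1
p2 V@[###/##./.#./##.]: V12[###/###/.##/##.]+1* V22[###/##./.##/###]+1
p3 H@[###/###/.##/##.] terminal -1; root [###/##./.#./...] d10
if H skipped the turn, V would face:
~ p1 V@[###/##./.#./...]: V12[###/###/.##/...]-1 V20[###/##./##./#..]+1* V22[###/##./.##/..#]-1
~ p2 H@[###/##./##./#..]: H31[###/##./##./###]-1*
~ p3 V@[###/##./##./###]: V12[###/###/###/###]+1*
~ p4 H@[###/###/###/###] terminal -1; root [###/##./.#./...] d10
compare (H): move=-1 vs pass=-1

zugzwang(###/##./.#./..., H) = False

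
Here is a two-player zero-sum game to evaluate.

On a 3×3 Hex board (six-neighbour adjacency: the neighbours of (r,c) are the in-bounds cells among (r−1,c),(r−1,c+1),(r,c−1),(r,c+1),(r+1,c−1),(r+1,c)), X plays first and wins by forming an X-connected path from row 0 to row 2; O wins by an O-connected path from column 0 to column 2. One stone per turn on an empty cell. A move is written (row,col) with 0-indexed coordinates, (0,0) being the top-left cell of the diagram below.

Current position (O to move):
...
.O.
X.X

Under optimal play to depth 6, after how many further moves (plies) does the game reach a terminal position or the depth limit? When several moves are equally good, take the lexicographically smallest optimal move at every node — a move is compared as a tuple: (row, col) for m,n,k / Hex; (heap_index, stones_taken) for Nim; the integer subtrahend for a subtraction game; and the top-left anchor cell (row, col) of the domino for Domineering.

PV length from [.../.O./X.X]: 5 plies

p1 O@[.../.O./X.X]: (0,0)[O../.O./X.X]+1* (0,1)[.O./.O./X.X]+1 (0,2)[..O/.O./X.X]-1 (1,0)[.../OO./X.X]+1 (1,2)[.../.OO/X.X]-1 (2,1)[.../.O./XOX]-1
p2 X@[O../.O./X.X]: (0,1)[OX./.O./X.X]-1* (0,2)[O.X/.O./X.X]-1 (1,0)[O../XO./X.X]-1 (1,2)[O../.OX/X.X]-1 (2,1)[O../.O./XXX]-1
p3 O@[OX./.O./X.X]: (0,2)[OXO/.O./X.X]-1 (1,0)[OX./OO./X.X]+1* (1,2)[OX./.OO/X.X]-1 (2,1)[OX./.O./XOX]-1
p4 X@[OX./OO./X.X]: (0,2)[OXX/OO./X.X]-1* (1,2)[OX./OOX/X.X]-1 (2,1)[OX./OO./XXX]-1
p5 O@[OXX/OO./X.X]: (1,2)[OXX/OOO/X.X]+1* (2,1)[OXX/OO./XOX]-1
p6 X@[OXX/OOO/X.X] terminal -1; root [.../.O./X.X] d6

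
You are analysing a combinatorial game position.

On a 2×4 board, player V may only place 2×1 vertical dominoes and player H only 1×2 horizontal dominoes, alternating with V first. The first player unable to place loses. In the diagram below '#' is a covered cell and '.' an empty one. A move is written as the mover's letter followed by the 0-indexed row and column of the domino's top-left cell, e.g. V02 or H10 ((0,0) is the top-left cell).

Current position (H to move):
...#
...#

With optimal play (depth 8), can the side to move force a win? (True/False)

[...#/...#] H move#1: H00:+1/##.#/...#*, H01:+1/.###/...#, H10:+1/...#/##.#, H11:+1/...#/.###
[##.#/...#] V move#2: V02:-1/####/..##*
[####/..##] H move#3: H10:+1/####/####*
[####/####] end (terminal -1, V#4); searched ...#/...# to 8

H winning at [...#/...#]: True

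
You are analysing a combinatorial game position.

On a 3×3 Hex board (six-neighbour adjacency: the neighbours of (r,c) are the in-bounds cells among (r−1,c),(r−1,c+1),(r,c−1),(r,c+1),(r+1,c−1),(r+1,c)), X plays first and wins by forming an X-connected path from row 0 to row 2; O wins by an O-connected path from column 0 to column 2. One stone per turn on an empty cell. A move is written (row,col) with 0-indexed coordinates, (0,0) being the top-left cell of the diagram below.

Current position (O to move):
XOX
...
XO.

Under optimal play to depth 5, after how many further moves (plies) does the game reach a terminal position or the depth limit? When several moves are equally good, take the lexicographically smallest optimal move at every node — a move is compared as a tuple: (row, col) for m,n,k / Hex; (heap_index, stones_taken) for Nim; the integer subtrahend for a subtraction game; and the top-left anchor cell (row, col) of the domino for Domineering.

PV length from [XOX/.../XO.]: 2 plies

p1 O@[XOX/.../XO.]: (1,0)[XOX/O../XO.]-1* (1,1)[XOX/.O./XO.]-1 (1,2)[XOX/..O/XO.]-1 (2,2)[XOX/.../XOO]-1
p2 X@[XOX/O../XO.]: (1,1)[XOX/OX./XO.]+1* (1,2)[XOX/O.X/XO.]+1 (2,2)[XOX/O../XOX]+1
p3 O@[XOX/OX./XO.] terminal -1; root [XOX/.../XO.] d5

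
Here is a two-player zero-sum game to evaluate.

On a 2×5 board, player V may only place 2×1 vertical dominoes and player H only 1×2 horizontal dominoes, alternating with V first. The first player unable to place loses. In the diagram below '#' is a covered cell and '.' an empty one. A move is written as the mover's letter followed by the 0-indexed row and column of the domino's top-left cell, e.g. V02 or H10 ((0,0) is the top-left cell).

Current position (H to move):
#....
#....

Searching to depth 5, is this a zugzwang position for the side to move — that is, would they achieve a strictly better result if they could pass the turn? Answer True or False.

[#..../#....] H move#1: H01:-1/###../#...., H02:+1/#.##./#....*, H03:-1/#..##/#...., H11:-1/#..../###.., H12:+1/#..../#.##., H13:-1/#..../#..##
[#.##./#....] V move#2: V01:-1/####./##...*, V04:-1/#.###/#...#
[####./##...] H move#3: H12:-1/####./####., H13:+1/####./##.##*
[####./##.##] end (terminal -1, V#4); searched #..../#.... to 5
if H skipped the turn, V would face:
~ [#..../#....] V move#1: V01:-1/##.../##...*, V02:-1/#.#../#.#.., V03:-1/#..#./#..#., V04:-1/#...#/#...#
~ [##.../##...] H move#2: H02:+1/####./##...*, H03:+1/##.##/##..., H12:+1/##.../####., H13:+1/##.../##.##
~ [####./##...] V move#3: V04:-1/#####/##..#*
~ [#####/##..#] H move#4: H12:+1/#####/#####*
~ [#####/#####] end (terminal -1, V#5); searched #..../#.... to 5
compare (H): move=+1 vs pass=+1

zugzwang(#..../#...., H) = False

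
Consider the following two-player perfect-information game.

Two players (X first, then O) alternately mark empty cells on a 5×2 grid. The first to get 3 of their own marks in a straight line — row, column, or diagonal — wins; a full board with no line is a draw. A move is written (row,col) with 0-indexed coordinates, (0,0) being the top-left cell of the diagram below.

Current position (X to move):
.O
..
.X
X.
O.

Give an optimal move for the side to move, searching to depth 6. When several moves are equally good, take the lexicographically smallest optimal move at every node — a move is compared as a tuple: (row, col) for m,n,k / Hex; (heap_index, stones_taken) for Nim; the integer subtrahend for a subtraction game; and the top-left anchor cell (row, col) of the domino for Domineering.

p1 X@[.O/../.X/X./O.]: (0,0)[XO/../.X/X./O.]+0 (1,0)[.O/X./.X/X./O.]+1* (1,1)[.O/.X/.X/X./O.]+0 (2,0)[.O/../XX/X./O.]+1 (3,1)[.O/../.X/XX/O.]+1 (4,1)[.O/../.X/X./OX]+0
p2 O@[.O/X./.X/X./O.]: (0,0)[OO/X./.X/X./O.]-1* (1,1)[.O/XO/.X/X./O.]-1 (2,0)[.O/X./OX/X./O.]-1 (3,1)[.O/X./.X/XO/O.]-1 (4,1)[.O/X./.X/X./OO]-1
p3 X@[OO/X./.X/X./O.]: (1,1)[OO/XX/.X/X./O.]+1* (2,0)[OO/X./XX/X./O.]+1 (3,1)[OO/X./.X/XX/O.]+1 (4,1)[OO/X./.X/X./OX]+1
p4 O@[OO/XX/.X/X./O.]: (2,0)[OO/XX/OX/X./O.]-1* (3,1)[OO/XX/.X/XO/O.]-1 (4,1)[OO/XX/.X/X./OO]-1
p5 X@[OO/XX/OX/X./O.]: (3,1)[OO/XX/OX/XX/O.]+1* (4,1)[OO/XX/OX/X./OX]+0
p6 O@[OO/XX/OX/XX/O.] terminal -1; root [.O/../.X/X./O.] d6

X's best at [.O/../.X/X./O.]: (1,0)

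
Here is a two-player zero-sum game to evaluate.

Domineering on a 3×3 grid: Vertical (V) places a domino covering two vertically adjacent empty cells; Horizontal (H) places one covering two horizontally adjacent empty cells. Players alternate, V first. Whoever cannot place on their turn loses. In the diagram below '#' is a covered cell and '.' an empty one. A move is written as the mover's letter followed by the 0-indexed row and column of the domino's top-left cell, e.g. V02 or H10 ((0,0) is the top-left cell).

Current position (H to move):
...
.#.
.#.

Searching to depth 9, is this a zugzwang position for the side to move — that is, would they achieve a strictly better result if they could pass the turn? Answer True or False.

zugzwang(.../.#./.#., H) = False

p1 H@[.../.#./.#.]: H00[##./.#./.#.]-1* H01[.##/.#./.#.]-1
p2 V@[##./.#./.#.]: V02[###/.##/.#.]+1* V10[##./##./##.]+1 V12[##./.##/.##]+1
p3 H@[###/.##/.#.] terminal -1; root [.../.#./.#.] d9
if H skipped the turn, V would face:
~ p1 V@[.../.#./.#.]: V00[#../##./.#.]+1* V02[..#/.##/.#.]+1 V10[.../##./##.]+1 V12[.../.##/.##]+1
~ p2 H@[#../##./.#.]: H01[###/##./.#.]-1*
~ p3 V@[###/##./.#.]: V12[###/###/.##]+1*
~ p4 H@[###/###/.##] terminal -1; root [.../.#./.#.] d9
compare (H): move=-1 vs pass=-1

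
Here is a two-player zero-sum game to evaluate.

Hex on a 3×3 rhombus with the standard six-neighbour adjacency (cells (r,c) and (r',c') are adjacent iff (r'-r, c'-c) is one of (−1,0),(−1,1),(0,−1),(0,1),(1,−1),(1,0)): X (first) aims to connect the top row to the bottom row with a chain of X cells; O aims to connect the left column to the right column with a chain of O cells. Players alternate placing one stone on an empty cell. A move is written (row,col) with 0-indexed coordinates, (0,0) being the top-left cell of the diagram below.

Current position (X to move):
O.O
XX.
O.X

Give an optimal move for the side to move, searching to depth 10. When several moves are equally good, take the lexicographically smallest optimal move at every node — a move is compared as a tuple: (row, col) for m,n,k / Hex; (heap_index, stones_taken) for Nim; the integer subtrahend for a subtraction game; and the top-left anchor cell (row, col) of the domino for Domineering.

[O.O/XX./O.X] X move#1: (0,1):+1/OXO/XX./O.X*, (1,2):-1/O.O/XXX/O.X, (2,1):-1/O.O/XX./OXX
[OXO/XX./O.X] O move#2: (1,2):-1/OXO/XXO/O.X*, (2,1):-1/OXO/XX./OOX
[OXO/XXO/O.X] X move#3: (2,1):+1/OXO/XXO/OXX*
[OXO/XXO/OXX] end (terminal -1, O#4); searched O.O/XX./O.X to 10

X's best at [O.O/XX./O.X]: (0,1)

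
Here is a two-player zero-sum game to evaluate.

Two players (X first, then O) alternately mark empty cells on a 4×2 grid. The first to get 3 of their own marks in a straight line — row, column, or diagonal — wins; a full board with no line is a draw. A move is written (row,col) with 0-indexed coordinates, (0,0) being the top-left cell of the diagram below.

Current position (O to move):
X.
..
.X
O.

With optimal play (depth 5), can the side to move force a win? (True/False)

ply 1, O at X./../.X/O. | (0,1)=+0→XO/../.X/O.*; (1,0)=+0→X./O./.X/O.; (1,1)=+0→X./.O/.X/O.; (2,0)=+0→X./../OX/O.; (3,1)=+0→X./../.X/OO
ply 2, X at XO/../.X/O. | (1,0)=+0→XO/X./.X/O.*; (1,1)=+0→XO/.X/.X/O.; (2,0)=+0→XO/../XX/O.; (3,1)=+0→XO/../.X/OX
ply 3, O at XO/X./.X/O. | (1,1)=-1→XO/XO/.X/O.; (2,0)=+0→XO/X./OX/O.*; (3,1)=-1→XO/X./.X/OO
ply 4, X at XO/X./OX/O. | (1,1)=+0→XO/XX/OX/O.*; (3,1)=+0→XO/X./OX/OX
ply 5, O at XO/XX/OX/O. | (3,1)=+0→XO/XX/OX/OO*
ply 6: XO/XX/OX/OO is terminal +0 (X); from X./../.X/O. depth 5

O winning at [X./../.X/O.]: False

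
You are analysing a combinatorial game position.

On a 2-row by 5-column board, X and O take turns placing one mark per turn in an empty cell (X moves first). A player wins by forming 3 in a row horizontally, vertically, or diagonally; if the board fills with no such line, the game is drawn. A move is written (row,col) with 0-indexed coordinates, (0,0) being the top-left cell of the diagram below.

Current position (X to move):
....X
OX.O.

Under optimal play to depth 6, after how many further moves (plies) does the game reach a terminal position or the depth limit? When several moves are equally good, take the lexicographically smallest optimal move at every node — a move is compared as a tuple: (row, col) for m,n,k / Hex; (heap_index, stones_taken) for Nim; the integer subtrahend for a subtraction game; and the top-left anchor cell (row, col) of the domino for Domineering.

PV length from [....X/OX.O.]: 6 plies

p1 X@[....X/OX.O.]: (0,0)[X...X/OX.O.]+0* (0,1)[.X..X/OX.O.]+0 (0,2)[..X.X/OX.O.]+0 (0,3)[...XX/OX.O.]+0 (1,2)[....X/OXXO.]+0 (1,4)[....X/OX.OX]+0
p2 O@[X...X/OX.O.]: (0,1)[XO..X/OX.O.]+0* (0,2)[X.O.X/OX.O.]+0 (0,3)[X..OX/OX.O.]+0 (1,2)[X...X/OXOO.]+0 (1,4)[X...X/OX.OO]+0
p3 X@[XO..X/OX.O.]: (0,2)[XOX.X/OX.O.]+0* (0,3)[XO.XX/OX.O.]+0 (1,2)[XO..X/OXXO.]+0 (1,4)[XO..X/OX.OX]+0
p4 O@[XOX.X/OX.O.]: (0,3)[XOXOX/OX.O.]+0* (1,2)[XOX.X/OXOO.]-1 (1,4)[XOX.X/OX.OO]-1
p5 X@[XOXOX/OX.O.]: (1,2)[XOXOX/OXXO.]+0* (1,4)[XOXOX/OX.OX]+0
p6 O@[XOXOX/OXXO.]: (1,4)[XOXOX/OXXOO]+0*
p7 X@[XOXOX/OXXOO] terminal +0; root [....X/OX.O.] d6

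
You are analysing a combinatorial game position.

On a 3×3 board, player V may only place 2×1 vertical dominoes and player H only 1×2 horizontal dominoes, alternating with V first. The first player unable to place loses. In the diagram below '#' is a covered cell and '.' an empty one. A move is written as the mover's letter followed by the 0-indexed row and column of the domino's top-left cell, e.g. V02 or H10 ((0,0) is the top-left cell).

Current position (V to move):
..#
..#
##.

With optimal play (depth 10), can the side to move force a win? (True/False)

p1 V@[..#/..#/##.]: V00[#.#/#.#/##.]+1* V01[.##/.##/##.]+1
p2 H@[#.#/#.#/##.] terminal -1; root [..#/..#/##.] d10

V winning at [..#/..#/##.]: True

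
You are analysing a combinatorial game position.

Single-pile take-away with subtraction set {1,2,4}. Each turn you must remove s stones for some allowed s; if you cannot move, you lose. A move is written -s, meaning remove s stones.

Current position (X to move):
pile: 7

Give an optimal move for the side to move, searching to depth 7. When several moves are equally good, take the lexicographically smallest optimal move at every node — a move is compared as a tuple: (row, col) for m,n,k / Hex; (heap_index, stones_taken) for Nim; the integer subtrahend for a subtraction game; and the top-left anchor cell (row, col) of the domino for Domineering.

p1 X@[7]: -1[6]+1* -2[5]-1 -4[3]+1
p2 O@[6]: -1[5]-1* -2[4]-1 -4[2]-1
p3 X@[5]: -1[4]-1 -2[3]+1* -4[1]-1
p4 O@[3]: -1[2]-1* -2[1]-1
p5 X@[2]: -1[1]-1 -2[0]+1*
p6 O@[0] terminal -1; root [7] d7

X's best at [7]: -1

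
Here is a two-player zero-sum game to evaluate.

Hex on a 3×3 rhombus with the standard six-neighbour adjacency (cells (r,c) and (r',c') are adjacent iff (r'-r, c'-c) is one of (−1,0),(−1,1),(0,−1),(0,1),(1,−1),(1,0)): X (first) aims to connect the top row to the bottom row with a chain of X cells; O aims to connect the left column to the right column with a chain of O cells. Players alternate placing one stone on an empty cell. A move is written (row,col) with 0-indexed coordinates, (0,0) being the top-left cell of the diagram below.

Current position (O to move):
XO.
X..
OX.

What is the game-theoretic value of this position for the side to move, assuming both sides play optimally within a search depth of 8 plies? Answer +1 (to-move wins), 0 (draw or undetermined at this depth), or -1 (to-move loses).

value(XO./X../OX., O) = +1

ply 1, O at XO./X../OX. | (0,2)=-1→XOO/X../OX.; (1,1)=+1→XO./XO./OX.*; (1,2)=-1→XO./X.O/OX.; (2,2)=-1→XO./X../OXO
ply 2, X at XO./XO./OX. | (0,2)=-1→XOX/XO./OX.*; (1,2)=-1→XO./XOX/OX.; (2,2)=-1→XO./XO./OXX
ply 3, O at XOX/XO./OX. | (1,2)=+1→XOX/XOO/OX.*; (2,2)=-1→XOX/XO./OXO
ply 4: XOX/XOO/OX. is terminal -1 (X); from XO./X../OX. depth 8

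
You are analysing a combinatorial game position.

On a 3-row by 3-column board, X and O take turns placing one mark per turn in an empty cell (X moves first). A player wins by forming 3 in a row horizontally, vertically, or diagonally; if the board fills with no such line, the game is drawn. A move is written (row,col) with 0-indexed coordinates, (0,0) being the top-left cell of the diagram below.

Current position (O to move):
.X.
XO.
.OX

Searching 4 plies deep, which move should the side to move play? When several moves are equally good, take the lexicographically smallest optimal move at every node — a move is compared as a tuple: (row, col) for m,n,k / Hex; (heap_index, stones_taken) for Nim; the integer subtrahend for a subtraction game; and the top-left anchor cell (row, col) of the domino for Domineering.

O's best at [.X./XO./.OX]: (0,0)

ply 1, O at .X./XO./.OX | (0,0)=+0→OX./XO./.OX*; (0,2)=+0→.XO/XO./.OX; (1,2)=-1→.X./XOO/.OX; (2,0)=-1→.X./XO./OOX
ply 2, X at OX./XO./.OX | (0,2)=+0→OXX/XO./.OX*; (1,2)=+0→OX./XOX/.OX; (2,0)=+0→OX./XO./XOX
ply 3, O at OXX/XO./.OX | (1,2)=+0→OXX/XOO/.OX*; (2,0)=-1→OXX/XO./OOX
ply 4, X at OXX/XOO/.OX | (2,0)=+0→OXX/XOO/XOX*
ply 5: OXX/XOO/XOX is terminal +0 (O); from .X./XO./.OX depth 4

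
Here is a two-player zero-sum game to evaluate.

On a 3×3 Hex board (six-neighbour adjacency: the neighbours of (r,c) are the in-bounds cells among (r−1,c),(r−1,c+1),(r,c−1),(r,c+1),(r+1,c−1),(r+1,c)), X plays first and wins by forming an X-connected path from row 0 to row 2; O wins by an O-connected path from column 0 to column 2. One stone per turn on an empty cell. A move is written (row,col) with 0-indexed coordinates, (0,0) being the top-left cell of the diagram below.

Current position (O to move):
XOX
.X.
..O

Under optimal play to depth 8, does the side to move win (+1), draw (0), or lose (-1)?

p1 O@[XOX/.X./..O]: (1,0)[XOX/OX./..O]-1* (1,2)[XOX/.XO/..O]-1 (2,0)[XOX/.X./O.O]-1 (2,1)[XOX/.X./.OO]-1
p2 X@[XOX/OX./..O]: (1,2)[XOX/OXX/..O]+1* (2,0)[XOX/OX./X.O]+1 (2,1)[XOX/OX./.XO]+1
p3 O@[XOX/OXX/..O]: (2,0)[XOX/OXX/O.O]-1* (2,1)[XOX/OXX/.OO]-1
p4 X@[XOX/OXX/O.O]: (2,1)[XOX/OXX/OXO]+1*
p5 O@[XOX/OXX/OXO] terminal -1; root [XOX/.X./..O] d8

value(XOX/.X./..O, O) = -1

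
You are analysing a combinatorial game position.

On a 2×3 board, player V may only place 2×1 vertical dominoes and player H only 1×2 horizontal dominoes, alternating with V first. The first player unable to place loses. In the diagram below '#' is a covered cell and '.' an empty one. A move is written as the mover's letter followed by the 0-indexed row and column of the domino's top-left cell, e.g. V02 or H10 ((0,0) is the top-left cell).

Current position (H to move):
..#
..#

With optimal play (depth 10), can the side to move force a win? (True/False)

ply 1, H at ..#/..# | H00=+1→###/..#*; H10=+1→..#/###
ply 2: ###/..# is terminal -1 (V); from ..#/..# depth 10

H winning at [..#/..#]: True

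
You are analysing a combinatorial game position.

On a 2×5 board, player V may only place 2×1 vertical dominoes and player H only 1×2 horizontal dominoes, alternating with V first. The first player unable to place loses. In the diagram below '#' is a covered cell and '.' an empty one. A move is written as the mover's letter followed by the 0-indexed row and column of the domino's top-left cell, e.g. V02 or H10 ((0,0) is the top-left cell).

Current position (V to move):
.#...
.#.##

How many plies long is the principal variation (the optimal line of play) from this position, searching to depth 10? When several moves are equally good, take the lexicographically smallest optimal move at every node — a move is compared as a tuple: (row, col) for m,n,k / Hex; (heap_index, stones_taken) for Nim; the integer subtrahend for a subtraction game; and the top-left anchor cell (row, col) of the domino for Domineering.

[.#.../.#.##] V move#1: V00:-1/##.../##.##, V02:+1/.##../.####*
[.##../.####] H move#2: H03:-1/.####/.####*
[.####/.####] V move#3: V00:+1/#####/#####*
[#####/#####] end (terminal -1, H#4); searched .#.../.#.## to 10

PV length from [.#.../.#.##]: 3 plies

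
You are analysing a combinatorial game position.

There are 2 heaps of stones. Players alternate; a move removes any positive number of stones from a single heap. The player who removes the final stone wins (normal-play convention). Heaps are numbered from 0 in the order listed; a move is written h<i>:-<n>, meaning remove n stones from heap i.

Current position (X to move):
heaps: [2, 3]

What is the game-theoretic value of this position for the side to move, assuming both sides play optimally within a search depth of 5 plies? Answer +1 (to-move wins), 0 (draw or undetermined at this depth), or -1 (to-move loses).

value((2,3), X) = +1

p1 X@[(2,3)]: h0:-1[(1,3)]-1 h0:-2[(0,3)]-1 h1:-1[(2,2)]+1* h1:-2[(2,1)]-1 h1:-3[(2,0)]-1
p2 O@[(2,2)]: h0:-1[(1,2)]-1* h0:-2[(0,2)]-1 h1:-1[(2,1)]-1 h1:-2[(2,0)]-1
p3 X@[(1,2)]: h0:-1[(0,2)]-1 h1:-1[(1,1)]+1* h1:-2[(1,0)]-1
p4 O@[(1,1)]: h0:-1[(0,1)]-1* h1:-1[(1,0)]-1
p5 X@[(0,1)]: h1:-1[(0,0)]+1*
p6 O@[(0,0)] terminal -1; root [(2,3)] d5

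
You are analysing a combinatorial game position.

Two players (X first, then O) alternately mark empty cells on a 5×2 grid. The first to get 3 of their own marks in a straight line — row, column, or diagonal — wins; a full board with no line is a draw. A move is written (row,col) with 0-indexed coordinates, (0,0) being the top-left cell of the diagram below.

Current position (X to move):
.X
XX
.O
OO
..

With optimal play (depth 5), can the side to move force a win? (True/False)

ply 1, X at .X/XX/.O/OO/.. | (0,0)=-1→XX/XX/.O/OO/..; (2,0)=-1→.X/XX/XO/OO/..; (4,0)=-1→.X/XX/.O/OO/X.; (4,1)=+0→.X/XX/.O/OO/.X*
ply 2, O at .X/XX/.O/OO/.X | (0,0)=+0→OX/XX/.O/OO/.X*; (2,0)=+0→.X/XX/OO/OO/.X; (4,0)=+0→.X/XX/.O/OO/OX
ply 3, X at OX/XX/.O/OO/.X | (2,0)=+0→OX/XX/XO/OO/.X*; (4,0)=+0→OX/XX/.O/OO/XX
ply 4, O at OX/XX/XO/OO/.X | (4,0)=+0→OX/XX/XO/OO/OX*
ply 5: OX/XX/XO/OO/OX is terminal +0 (X); from .X/XX/.O/OO/.. depth 5

X winning at [.X/XX/.O/OO/..]: False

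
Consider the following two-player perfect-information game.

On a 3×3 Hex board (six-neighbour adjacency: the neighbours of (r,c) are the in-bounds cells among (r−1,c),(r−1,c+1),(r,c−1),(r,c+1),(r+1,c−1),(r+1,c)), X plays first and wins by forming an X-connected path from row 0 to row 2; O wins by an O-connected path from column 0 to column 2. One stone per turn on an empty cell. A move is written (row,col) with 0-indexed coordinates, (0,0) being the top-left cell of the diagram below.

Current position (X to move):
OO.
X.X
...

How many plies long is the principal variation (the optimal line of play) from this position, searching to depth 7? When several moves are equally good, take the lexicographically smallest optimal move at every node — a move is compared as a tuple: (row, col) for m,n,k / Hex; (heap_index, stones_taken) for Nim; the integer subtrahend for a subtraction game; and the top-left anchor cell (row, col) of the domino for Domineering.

PV length from [OO./X.X/...]: 5 plies

ply 1, X at OO./X.X/... | (0,2)=+1→OOX/X.X/...*; (1,1)=-1→OO./XXX/...; (2,0)=-1→OO./X.X/X..; (2,1)=-1→OO./X.X/.X.; (2,2)=-1→OO./X.X/..X
ply 2, O at OOX/X.X/... | (1,1)=-1→OOX/XOX/...*; (2,0)=-1→OOX/X.X/O..; (2,1)=-1→OOX/X.X/.O.; (2,2)=-1→OOX/X.X/..O
ply 3, X at OOX/XOX/... | (2,0)=+1→OOX/XOX/X..*; (2,1)=+1→OOX/XOX/.X.; (2,2)=+1→OOX/XOX/..X
ply 4, O at OOX/XOX/X.. | (2,1)=-1→OOX/XOX/XO.*; (2,2)=-1→OOX/XOX/X.O
ply 5, X at OOX/XOX/XO. | (2,2)=+1→OOX/XOX/XOX*
ply 6: OOX/XOX/XOX is terminal -1 (O); from OO./X.X/... depth 7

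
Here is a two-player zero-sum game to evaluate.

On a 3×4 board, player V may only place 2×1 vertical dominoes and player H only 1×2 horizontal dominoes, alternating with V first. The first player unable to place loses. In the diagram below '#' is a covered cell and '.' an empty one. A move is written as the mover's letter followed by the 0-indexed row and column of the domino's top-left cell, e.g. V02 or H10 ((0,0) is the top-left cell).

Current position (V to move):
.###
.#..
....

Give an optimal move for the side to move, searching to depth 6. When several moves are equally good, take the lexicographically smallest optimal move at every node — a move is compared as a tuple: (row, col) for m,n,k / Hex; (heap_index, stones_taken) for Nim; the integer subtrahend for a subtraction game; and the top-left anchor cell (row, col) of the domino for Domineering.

[.###/.#../....] V move#1: V00:-1/####/##../...., V10:-1/.###/##../#..., V12:+1/.###/.##./..#.*, V13:+1/.###/.#.#/...#
[.###/.##./..#.] H move#2: H20:-1/.###/.##./###.*
[.###/.##./###.] V move#3: V00:+1/####/###./###.*, V13:+1/.###/.###/####
[####/###./###.] end (terminal -1, H#4); searched .###/.#../.... to 6

V's best at [.###/.#../....]: V12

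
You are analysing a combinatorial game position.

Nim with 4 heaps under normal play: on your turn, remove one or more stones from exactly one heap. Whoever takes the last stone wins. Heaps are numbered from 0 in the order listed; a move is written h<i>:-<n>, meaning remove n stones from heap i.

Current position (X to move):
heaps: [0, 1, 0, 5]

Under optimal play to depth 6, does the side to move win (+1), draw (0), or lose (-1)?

p1 X@[(0,1,0,5)]: h1:-1[(0,0,0,5)]-1 h3:-1[(0,1,0,4)]-1 h3:-2[(0,1,0,3)]-1 h3:-3[(0,1,0,2)]-1 h3:-4[(0,1,0,1)]+1* h3:-5[(0,1,0,0)]-1
p2 O@[(0,1,0,1)]: h1:-1[(0,0,0,1)]-1* h3:-1[(0,1,0,0)]-1
p3 X@[(0,0,0,1)]: h3:-1[(0,0,0,0)]+1*
p4 O@[(0,0,0,0)] terminal -1; root [(0,1,0,5)] d6

value((0,1,0,5), X) = +1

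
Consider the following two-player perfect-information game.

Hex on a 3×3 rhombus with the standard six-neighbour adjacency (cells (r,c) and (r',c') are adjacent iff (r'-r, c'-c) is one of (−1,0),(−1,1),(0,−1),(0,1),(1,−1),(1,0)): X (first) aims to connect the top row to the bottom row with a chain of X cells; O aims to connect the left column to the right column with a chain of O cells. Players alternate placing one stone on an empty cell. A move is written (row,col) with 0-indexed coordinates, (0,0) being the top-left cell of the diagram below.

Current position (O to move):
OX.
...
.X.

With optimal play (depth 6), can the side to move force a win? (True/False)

p1 O@[OX./.../.X.]: (0,2)[OXO/.../.X.]-1 (1,0)[OX./O../.X.]-1 (1,1)[OX./.O./.X.]+1* (1,2)[OX./..O/.X.]-1 (2,0)[OX./.../OX.]-1 (2,2)[OX./.../.XO]-1
p2 X@[OX./.O./.X.]: (0,2)[OXX/.O./.X.]-1* (1,0)[OX./XO./.X.]-1 (1,2)[OX./.OX/.X.]-1 (2,0)[OX./.O./XX.]-1 (2,2)[OX./.O./.XX]-1
p3 O@[OXX/.O./.X.]: (1,0)[OXX/OO./.X.]-1 (1,2)[OXX/.OO/.X.]+1* (2,0)[OXX/.O./OX.]-1 (2,2)[OXX/.O./.XO]-1
p4 X@[OXX/.OO/.X.]: (1,0)[OXX/XOO/.X.]-1* (2,0)[OXX/.OO/XX.]-1 (2,2)[OXX/.OO/.XX]-1
p5 O@[OXX/XOO/.X.]: (2,0)[OXX/XOO/OX.]+1* (2,2)[OXX/XOO/.XO]-1
p6 X@[OXX/XOO/OX.] terminal -1; root [OX./.../.X.] d6

O winning at [OX./.../.X.]: True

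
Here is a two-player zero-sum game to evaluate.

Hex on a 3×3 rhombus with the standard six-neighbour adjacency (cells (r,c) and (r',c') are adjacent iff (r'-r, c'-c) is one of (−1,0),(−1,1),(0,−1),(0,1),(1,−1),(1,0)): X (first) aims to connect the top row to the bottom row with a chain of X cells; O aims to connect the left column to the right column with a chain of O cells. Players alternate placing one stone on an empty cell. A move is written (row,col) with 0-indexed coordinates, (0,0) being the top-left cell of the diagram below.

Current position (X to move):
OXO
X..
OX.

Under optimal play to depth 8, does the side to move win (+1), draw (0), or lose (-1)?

value(OXO/X../OX., X) = +1

[OXO/X../OX.] X move#1: (1,1):+1/OXO/XX./OX.*, (1,2):-1/OXO/X.X/OX., (2,2):-1/OXO/X../OXX
[OXO/XX./OX.] end (terminal -1, O#2); searched OXO/X../OX. to 8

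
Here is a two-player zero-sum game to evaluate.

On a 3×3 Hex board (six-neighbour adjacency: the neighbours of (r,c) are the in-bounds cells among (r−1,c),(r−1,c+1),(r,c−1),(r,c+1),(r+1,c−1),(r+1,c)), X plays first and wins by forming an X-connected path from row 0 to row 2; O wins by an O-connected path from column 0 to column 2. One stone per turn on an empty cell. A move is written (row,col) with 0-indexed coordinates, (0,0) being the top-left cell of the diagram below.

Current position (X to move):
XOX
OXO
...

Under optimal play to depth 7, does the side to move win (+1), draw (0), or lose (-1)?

p1 X@[XOX/OXO/...]: (2,0)[XOX/OXO/X..]+1* (2,1)[XOX/OXO/.X.]+1 (2,2)[XOX/OXO/..X]+1
p2 O@[XOX/OXO/X..] terminal -1; root [XOX/OXO/...] d7

value(XOX/OXO/..., X) = +1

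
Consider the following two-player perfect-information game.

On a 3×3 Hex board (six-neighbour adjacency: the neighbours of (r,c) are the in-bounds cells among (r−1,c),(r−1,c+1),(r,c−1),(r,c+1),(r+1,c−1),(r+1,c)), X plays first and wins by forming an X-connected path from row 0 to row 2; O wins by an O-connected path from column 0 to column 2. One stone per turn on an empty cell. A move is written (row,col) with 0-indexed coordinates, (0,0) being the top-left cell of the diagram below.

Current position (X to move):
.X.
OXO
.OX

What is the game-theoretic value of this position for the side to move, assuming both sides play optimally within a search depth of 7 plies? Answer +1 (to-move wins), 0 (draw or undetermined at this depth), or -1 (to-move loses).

p1 X@[.X./OXO/.OX]: (0,0)[XX./OXO/.OX]-1 (0,2)[.XX/OXO/.OX]-1 (2,0)[.X./OXO/XOX]+1*
p2 O@[.X./OXO/XOX] terminal -1; root [.X./OXO/.OX] d7

value(.X./OXO/.OX, X) = +1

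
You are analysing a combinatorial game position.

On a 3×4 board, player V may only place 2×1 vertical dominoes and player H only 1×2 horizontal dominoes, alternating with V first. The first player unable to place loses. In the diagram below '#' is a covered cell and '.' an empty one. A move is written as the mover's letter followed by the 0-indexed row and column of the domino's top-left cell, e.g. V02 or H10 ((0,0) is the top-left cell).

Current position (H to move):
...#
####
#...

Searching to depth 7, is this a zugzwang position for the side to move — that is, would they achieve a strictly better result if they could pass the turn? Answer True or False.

zugzwang(...#/####/#..., H) = False

[...#/####/#...] H move#1: H00:+1/##.#/####/#...*, H01:+1/.###/####/#..., H21:+1/...#/####/###., H22:+1/...#/####/#.##
[##.#/####/#...] end (terminal -1, V#2); searched ...#/####/#... to 7
if H skipped the turn, V would face:
~ [...#/####/#...] end (terminal -1, V#1); searched ...#/####/#... to 7
compare (H): move=+1 vs pass=+1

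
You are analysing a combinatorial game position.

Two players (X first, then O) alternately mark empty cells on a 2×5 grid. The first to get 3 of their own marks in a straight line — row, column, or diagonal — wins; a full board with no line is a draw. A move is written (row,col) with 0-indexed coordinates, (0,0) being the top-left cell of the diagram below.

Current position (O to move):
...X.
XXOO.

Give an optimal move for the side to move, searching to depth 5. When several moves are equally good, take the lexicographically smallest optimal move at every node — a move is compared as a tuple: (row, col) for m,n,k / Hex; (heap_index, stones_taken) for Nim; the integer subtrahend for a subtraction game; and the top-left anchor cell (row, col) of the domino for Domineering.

p1 O@[...X./XXOO.]: (0,0)[O..X./XXOO.]+0 (0,1)[.O.X./XXOO.]+0 (0,2)[..OX./XXOO.]+0 (0,4)[...XO/XXOO.]+0 (1,4)[...X./XXOOO]+1*
p2 X@[...X./XXOOO] terminal -1; root [...X./XXOO.] d5

O's best at [...X./XXOO.]: (1,4)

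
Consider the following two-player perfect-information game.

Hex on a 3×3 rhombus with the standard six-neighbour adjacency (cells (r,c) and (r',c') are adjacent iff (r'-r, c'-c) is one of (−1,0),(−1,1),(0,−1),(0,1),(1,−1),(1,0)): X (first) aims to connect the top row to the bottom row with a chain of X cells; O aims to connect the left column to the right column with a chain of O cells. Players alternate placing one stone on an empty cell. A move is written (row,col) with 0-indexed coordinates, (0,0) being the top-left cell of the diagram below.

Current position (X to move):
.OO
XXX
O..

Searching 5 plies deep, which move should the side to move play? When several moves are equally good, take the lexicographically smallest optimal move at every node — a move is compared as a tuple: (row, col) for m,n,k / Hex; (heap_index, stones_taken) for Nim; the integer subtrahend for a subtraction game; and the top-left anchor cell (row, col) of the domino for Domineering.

p1 X@[.OO/XXX/O..]: (0,0)[XOO/XXX/O..]+1* (2,1)[.OO/XXX/OX.]-1 (2,2)[.OO/XXX/O.X]-1
p2 O@[XOO/XXX/O..]: (2,1)[XOO/XXX/OO.]-1* (2,2)[XOO/XXX/O.O]-1
p3 X@[XOO/XXX/OO.]: (2,2)[XOO/XXX/OOX]+1*
p4 O@[XOO/XXX/OOX] terminal -1; root [.OO/XXX/O..] d5

X's best at [.OO/XXX/O..]: (0,0)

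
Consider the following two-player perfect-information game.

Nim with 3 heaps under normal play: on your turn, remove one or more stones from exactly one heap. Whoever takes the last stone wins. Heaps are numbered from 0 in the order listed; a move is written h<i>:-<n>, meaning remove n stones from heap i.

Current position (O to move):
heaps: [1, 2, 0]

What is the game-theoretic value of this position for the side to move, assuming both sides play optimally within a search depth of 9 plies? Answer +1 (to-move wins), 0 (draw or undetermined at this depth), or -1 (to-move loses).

ply 1, O at (1,2,0) | h0:-1=-1→(0,2,0); h1:-1=+1→(1,1,0)*; h1:-2=-1→(1,0,0)
ply 2, X at (1,1,0) | h0:-1=-1→(0,1,0)*; h1:-1=-1→(1,0,0)
ply 3, O at (0,1,0) | h1:-1=+1→(0,0,0)*
ply 4: (0,0,0) is terminal -1 (X); from (1,2,0) depth 9

value((1,2,0), O) = +1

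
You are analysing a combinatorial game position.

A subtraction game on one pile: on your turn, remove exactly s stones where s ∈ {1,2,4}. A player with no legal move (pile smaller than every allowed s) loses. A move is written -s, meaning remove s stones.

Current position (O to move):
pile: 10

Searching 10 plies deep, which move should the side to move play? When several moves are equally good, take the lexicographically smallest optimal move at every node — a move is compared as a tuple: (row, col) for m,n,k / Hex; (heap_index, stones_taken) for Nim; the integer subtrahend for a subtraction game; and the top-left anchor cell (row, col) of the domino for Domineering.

ply 1, O at 10 | -1=+1→9*; -2=-1→8; -4=+1→6
ply 2, X at 9 | -1=-1→8*; -2=-1→7; -4=-1→5
ply 3, O at 8 | -1=-1→7; -2=+1→6*; -4=-1→4
ply 4, X at 6 | -1=-1→5*; -2=-1→4; -4=-1→2
ply 5, O at 5 | -1=-1→4; -2=+1→3*; -4=-1→1
ply 6, X at 3 | -1=-1→2*; -2=-1→1
ply 7, O at 2 | -1=-1→1; -2=+1→0*
ply 8: 0 is terminal -1 (X); from 10 depth 10

O's best at [10]: -1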